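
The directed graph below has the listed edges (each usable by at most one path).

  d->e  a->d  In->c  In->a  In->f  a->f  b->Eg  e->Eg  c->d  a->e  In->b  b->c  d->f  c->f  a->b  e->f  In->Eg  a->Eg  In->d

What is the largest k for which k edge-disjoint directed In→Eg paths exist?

Assign every edge capacity 1; by Menger, the answer equals the max flow.
Path In→Eg (+1); total 1.
Path In→a→Eg (+1); total 2.
Path In→b→Eg (+1); total 3.
Path In→d→e→Eg (+1); total 4.
No residual In→Eg path; max flow = 4.
Certifying cut of size 4: {In→Eg, In→a, In→b, d→e}.

4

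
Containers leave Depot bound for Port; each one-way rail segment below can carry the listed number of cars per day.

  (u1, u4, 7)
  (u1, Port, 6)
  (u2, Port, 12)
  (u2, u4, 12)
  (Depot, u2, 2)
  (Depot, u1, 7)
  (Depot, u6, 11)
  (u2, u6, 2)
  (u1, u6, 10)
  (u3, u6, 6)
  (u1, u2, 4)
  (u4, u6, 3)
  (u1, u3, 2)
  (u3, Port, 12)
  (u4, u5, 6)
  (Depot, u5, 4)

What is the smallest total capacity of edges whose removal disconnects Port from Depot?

Augment Depot→u1→Port: bottleneck 6, flow now 6.
Augment Depot→u2→Port: bottleneck 2, flow now 8.
Augment Depot→u1→u2→Port: bottleneck 1, flow now 9.
No augmenting path remains; maximum flow = 9.
By max-flow min-cut, the minimum cut capacity equals the max flow.
In the residual graph, reachable from Depot: {Depot, u5, u6}.
Min-cut edges: Depot→u1 (7), Depot→u2 (2); capacity 7 + 2 = 9.

9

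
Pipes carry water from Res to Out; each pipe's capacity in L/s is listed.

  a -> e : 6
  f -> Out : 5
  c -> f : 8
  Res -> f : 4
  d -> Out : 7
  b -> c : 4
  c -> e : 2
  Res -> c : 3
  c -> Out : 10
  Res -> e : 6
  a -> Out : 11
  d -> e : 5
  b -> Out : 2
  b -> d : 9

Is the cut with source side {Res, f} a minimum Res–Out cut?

No — its capacity is 14, but the minimum cut has capacity 7.

Given cut capacity: 3 + 6 + 5 = 14.
Augment Res→c→Out: bottleneck 3, flow now 3.
Augment Res→f→Out: bottleneck 4, flow now 7.
No augmenting path remains; maximum flow = 7.
In the residual graph, reachable from Res: {Res, e}.
Min-cut edges: Res→c (3), Res→f (4); capacity 3 + 4 = 7.
Cut capacity 14 exceeds the max flow 7, so it is not minimum.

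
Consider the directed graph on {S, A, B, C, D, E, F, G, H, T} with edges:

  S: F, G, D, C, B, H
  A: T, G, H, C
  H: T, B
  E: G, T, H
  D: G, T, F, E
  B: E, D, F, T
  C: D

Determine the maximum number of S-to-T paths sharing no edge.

4

Assign every edge capacity 1; by Menger, the answer equals the max flow.
Path S→B→T (+1); total 1.
Path S→D→T (+1); total 2.
Path S→H→T (+1); total 3.
Path S→C→D→E→T (+1); total 4.
No residual S→T path; max flow = 4.
Certifying cut of size 4: {S→B, S→C, S→D, S→H}.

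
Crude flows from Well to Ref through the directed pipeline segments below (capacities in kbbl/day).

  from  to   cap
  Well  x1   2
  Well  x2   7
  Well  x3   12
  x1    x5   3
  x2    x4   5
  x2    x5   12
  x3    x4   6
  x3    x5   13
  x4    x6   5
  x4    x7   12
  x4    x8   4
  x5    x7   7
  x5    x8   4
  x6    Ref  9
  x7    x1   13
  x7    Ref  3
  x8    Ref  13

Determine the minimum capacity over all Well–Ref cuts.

Augment Well→x1→x5→x7→Ref: bottleneck 2, flow now 2.
Augment Well→x2→x4→x6→Ref: bottleneck 5, flow now 7.
Augment Well→x2→x5→x7→Ref: bottleneck 1, flow now 8.
Augment Well→x2→x5→x8→Ref: bottleneck 1, flow now 9.
Augment Well→x3→x4→x8→Ref: bottleneck 4, flow now 13.
Augment Well→x3→x5→x8→Ref: bottleneck 3, flow now 16.
No augmenting path remains; maximum flow = 16.
By max-flow min-cut, the minimum cut capacity equals the max flow.
In the residual graph, reachable from Well: {Well, x1, x2, x3, x4, x5, x7}.
Min-cut edges: x4→x6 (5), x4→x8 (4), x5→x8 (4), x7→Ref (3); capacity 5 + 4 + 4 + 3 = 16.

16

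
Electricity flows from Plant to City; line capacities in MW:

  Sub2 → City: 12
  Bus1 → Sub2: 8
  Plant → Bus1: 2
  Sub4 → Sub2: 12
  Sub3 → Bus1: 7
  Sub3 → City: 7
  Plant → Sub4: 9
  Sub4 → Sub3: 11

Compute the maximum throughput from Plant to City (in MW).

11

Augment Plant→Bus1→Sub2→City: bottleneck 2, flow now 2.
Augment Plant→Sub4→Sub3→City: bottleneck 7, flow now 9.
Augment Plant→Sub4→Sub2→City: bottleneck 2, flow now 11.
No augmenting path remains; maximum flow = 11.
In the residual graph, reachable from Plant: {Plant}.
Min-cut edges: Plant→Bus1 (2), Plant→Sub4 (9); capacity 2 + 9 = 11.
This cut is saturated, so no flow can exceed 11.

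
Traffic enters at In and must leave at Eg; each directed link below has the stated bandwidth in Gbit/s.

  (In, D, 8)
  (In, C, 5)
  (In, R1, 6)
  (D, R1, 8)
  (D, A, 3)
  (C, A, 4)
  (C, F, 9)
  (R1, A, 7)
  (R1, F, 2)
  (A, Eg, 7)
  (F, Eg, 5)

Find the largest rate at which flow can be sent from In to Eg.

12

Augment In→D→A→Eg: bottleneck 3, flow now 3.
Augment In→C→A→Eg: bottleneck 4, flow now 7.
Augment In→C→F→Eg: bottleneck 1, flow now 8.
Augment In→R1→F→Eg: bottleneck 2, flow now 10.
Augment In→R1→A→C→F→Eg: bottleneck 2, flow now 12. (uses reverse residual edge)
No augmenting path remains; maximum flow = 12.
In the residual graph, reachable from In: {In, D, C, R1, A, F}.
Min-cut edges: A→Eg (7), F→Eg (5); capacity 7 + 5 = 12.
This cut is saturated, so no flow can exceed 12.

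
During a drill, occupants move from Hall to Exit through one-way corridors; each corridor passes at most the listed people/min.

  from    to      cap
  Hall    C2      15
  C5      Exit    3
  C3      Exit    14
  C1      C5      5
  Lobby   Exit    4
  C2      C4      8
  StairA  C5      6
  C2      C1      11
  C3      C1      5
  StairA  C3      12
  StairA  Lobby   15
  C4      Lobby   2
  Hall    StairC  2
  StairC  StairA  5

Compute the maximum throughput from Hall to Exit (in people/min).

Augment Hall→StairC→StairA→C5→Exit: bottleneck 2, flow now 2.
Augment Hall→C2→C1→C5→Exit: bottleneck 1, flow now 3.
Augment Hall→C2→C4→Lobby→Exit: bottleneck 2, flow now 5.
Augment Hall→C2→C1→C5→StairA→C3→Exit: bottleneck 2, flow now 7. (uses reverse residual edge)
No augmenting path remains; maximum flow = 7.
In the residual graph, reachable from Hall: {Hall, C2, C1, C4, C5}.
Min-cut edges: Hall→StairC (2), C4→Lobby (2), C5→Exit (3); capacity 2 + 2 + 3 = 7.
This cut is saturated, so no flow can exceed 7.

7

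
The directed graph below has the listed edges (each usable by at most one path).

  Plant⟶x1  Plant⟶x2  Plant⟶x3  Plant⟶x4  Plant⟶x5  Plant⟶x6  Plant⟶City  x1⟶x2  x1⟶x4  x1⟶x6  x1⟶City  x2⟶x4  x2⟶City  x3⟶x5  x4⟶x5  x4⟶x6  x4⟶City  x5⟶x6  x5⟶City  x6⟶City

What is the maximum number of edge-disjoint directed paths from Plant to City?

Assign every edge capacity 1; by Menger, the answer equals the max flow.
Path Plant→City (+1); total 1.
Path Plant→x1→City (+1); total 2.
Path Plant→x2→City (+1); total 3.
Path Plant→x4→City (+1); total 4.
Path Plant→x5→City (+1); total 5.
Path Plant→x6→City (+1); total 6.
No residual Plant→City path; max flow = 6.
Certifying cut of size 6: {Plant→City, Plant→x1, Plant→x2, Plant→x4, x5→City, x6→City}.

6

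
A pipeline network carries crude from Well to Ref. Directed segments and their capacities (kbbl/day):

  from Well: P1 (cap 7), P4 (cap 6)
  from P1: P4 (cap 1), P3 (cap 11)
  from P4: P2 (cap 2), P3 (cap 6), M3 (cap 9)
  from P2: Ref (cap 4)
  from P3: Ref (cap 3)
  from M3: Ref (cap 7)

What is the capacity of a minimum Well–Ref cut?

Augment Well→P1→P3→Ref: bottleneck 3, flow now 3.
Augment Well→P4→P2→Ref: bottleneck 2, flow now 5.
Augment Well→P4→M3→Ref: bottleneck 4, flow now 9.
Augment Well→P1→P4→M3→Ref: bottleneck 1, flow now 10.
No augmenting path remains; maximum flow = 10.
By max-flow min-cut, the minimum cut capacity equals the max flow.
In the residual graph, reachable from Well: {Well, P1, P3}.
Min-cut edges: Well→P4 (6), P1→P4 (1), P3→Ref (3); capacity 6 + 1 + 3 = 10.

10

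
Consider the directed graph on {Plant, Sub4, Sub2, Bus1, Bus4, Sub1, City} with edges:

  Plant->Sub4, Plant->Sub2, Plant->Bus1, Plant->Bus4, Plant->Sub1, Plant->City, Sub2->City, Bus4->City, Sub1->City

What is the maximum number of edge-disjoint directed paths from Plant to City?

Assign every edge capacity 1; by Menger, the answer equals the max flow.
Path Plant→City (+1); total 1.
Path Plant→Sub2→City (+1); total 2.
Path Plant→Bus4→City (+1); total 3.
Path Plant→Sub1→City (+1); total 4.
No residual Plant→City path; max flow = 4.
Certifying cut of size 4: {Plant→Bus4, Plant→City, Plant→Sub1, Plant→Sub2}.

4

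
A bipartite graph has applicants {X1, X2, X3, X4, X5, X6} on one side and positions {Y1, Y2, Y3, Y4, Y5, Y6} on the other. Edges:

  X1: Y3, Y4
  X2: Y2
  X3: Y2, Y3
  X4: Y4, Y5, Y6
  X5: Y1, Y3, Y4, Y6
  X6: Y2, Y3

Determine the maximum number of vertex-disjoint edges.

Unit-capacity flow: source→left, listed edges, right→sink; max matching = max flow.
Augmenting path X1→Y3 (+1); matched 1.
Augmenting path X2→Y2 (+1); matched 2.
Augmenting path X4→Y4 (+1); matched 3.
Augmenting path X5→Y1 (+1); matched 4.
Augmenting path X3→Y3→X1→Y4→X4→Y5 (+1); matched 5.
No augmenting path remains; maximum matching = 5.
König certificate: {X1, X4, X5, Y2, Y3} is a vertex cover of size 5 (every listed pair touches it), so no matching can be larger.

5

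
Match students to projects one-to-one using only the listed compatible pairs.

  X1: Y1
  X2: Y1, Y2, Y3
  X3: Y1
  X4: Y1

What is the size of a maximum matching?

2

Unit-capacity flow: source→left, listed edges, right→sink; max matching = max flow.
Augmenting path X1→Y1 (+1); matched 1.
Augmenting path X2→Y2 (+1); matched 2.
No augmenting path remains; maximum matching = 2.
König certificate: {X2, Y1} is a vertex cover of size 2 (every listed pair touches it), so no matching can be larger.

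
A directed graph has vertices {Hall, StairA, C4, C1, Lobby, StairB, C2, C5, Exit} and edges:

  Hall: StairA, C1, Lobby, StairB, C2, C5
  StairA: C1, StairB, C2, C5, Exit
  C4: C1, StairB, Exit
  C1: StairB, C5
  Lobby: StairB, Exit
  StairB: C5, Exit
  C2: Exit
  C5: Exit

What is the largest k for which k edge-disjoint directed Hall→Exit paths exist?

Assign every edge capacity 1; by Menger, the answer equals the max flow.
Path Hall→StairA→Exit (+1); total 1.
Path Hall→Lobby→Exit (+1); total 2.
Path Hall→StairB→Exit (+1); total 3.
Path Hall→C2→Exit (+1); total 4.
Path Hall→C5→Exit (+1); total 5.
No residual Hall→Exit path; max flow = 5.
Certifying cut of size 5: {C5→Exit, Hall→C2, Hall→Lobby, Hall→StairA, StairB→Exit}.

5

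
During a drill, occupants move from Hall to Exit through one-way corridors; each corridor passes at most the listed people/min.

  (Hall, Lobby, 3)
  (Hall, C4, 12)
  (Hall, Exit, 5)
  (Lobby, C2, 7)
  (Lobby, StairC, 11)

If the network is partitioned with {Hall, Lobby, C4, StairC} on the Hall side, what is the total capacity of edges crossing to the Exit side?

12

Edges leaving {Hall, Lobby, C4, StairC}: Hall→Exit (5), Lobby→C2 (7).
Cut capacity = 5 + 7 = 12.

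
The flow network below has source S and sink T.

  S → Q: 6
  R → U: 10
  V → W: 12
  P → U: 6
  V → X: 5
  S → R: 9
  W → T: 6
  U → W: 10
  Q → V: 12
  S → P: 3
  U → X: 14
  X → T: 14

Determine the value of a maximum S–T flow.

Augment S→P→U→W→T: bottleneck 3, flow now 3.
Augment S→Q→V→W→T: bottleneck 3, flow now 6.
Augment S→Q→V→X→T: bottleneck 3, flow now 9.
Augment S→R→U→X→T: bottleneck 9, flow now 18.
No augmenting path remains; maximum flow = 18.
In the residual graph, reachable from S: {S}.
Min-cut edges: S→P (3), S→Q (6), S→R (9); capacity 3 + 6 + 9 = 18.
This cut is saturated, so no flow can exceed 18.

18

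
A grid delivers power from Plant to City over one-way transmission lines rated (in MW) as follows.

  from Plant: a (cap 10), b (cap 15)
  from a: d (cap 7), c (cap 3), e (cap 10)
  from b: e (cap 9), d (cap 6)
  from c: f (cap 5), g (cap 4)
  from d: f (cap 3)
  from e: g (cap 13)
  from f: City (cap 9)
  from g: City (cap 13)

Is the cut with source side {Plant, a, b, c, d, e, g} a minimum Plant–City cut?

Given cut capacity: 5 + 3 + 13 = 21.
Augment Plant→a→c→f→City: bottleneck 3, flow now 3.
Augment Plant→a→d→f→City: bottleneck 3, flow now 6.
Augment Plant→a→e→g→City: bottleneck 4, flow now 10.
Augment Plant→b→e→g→City: bottleneck 9, flow now 19.
No augmenting path remains; maximum flow = 19.
In the residual graph, reachable from Plant: {Plant, a, b, d, e}.
Min-cut edges: a→c (3), d→f (3), e→g (13); capacity 3 + 3 + 13 = 19.
Cut capacity 21 exceeds the max flow 19, so it is not minimum.

No — its capacity is 21, but the minimum cut has capacity 19.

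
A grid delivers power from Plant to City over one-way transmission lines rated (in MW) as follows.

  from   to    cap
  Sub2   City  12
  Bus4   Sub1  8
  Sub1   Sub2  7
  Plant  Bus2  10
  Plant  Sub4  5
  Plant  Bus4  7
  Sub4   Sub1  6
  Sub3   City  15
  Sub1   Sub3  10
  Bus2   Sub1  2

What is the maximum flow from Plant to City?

14

Augment Plant→Bus2→Sub1→Sub3→City: bottleneck 2, flow now 2.
Augment Plant→Sub4→Sub1→Sub3→City: bottleneck 5, flow now 7.
Augment Plant→Bus4→Sub1→Sub3→City: bottleneck 3, flow now 10.
Augment Plant→Bus4→Sub1→Sub2→City: bottleneck 4, flow now 14.
No augmenting path remains; maximum flow = 14.
In the residual graph, reachable from Plant: {Plant, Bus2}.
Min-cut edges: Plant→Sub4 (5), Plant→Bus4 (7), Bus2→Sub1 (2); capacity 5 + 7 + 2 = 14.
This cut is saturated, so no flow can exceed 14.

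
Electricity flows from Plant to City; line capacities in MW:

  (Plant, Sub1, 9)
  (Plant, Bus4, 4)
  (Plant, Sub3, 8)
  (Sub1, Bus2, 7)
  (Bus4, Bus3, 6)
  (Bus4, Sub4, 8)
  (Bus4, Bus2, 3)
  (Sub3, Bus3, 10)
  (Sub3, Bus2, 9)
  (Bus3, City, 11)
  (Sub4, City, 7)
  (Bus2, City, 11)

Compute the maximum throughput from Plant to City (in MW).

Augment Plant→Sub1→Bus2→City: bottleneck 7, flow now 7.
Augment Plant→Bus4→Bus3→City: bottleneck 4, flow now 11.
Augment Plant→Sub3→Bus3→City: bottleneck 7, flow now 18.
Augment Plant→Sub3→Bus2→City: bottleneck 1, flow now 19.
No augmenting path remains; maximum flow = 19.
In the residual graph, reachable from Plant: {Plant, Sub1}.
Min-cut edges: Plant→Bus4 (4), Plant→Sub3 (8), Sub1→Bus2 (7); capacity 4 + 8 + 7 = 19.
This cut is saturated, so no flow can exceed 19.

19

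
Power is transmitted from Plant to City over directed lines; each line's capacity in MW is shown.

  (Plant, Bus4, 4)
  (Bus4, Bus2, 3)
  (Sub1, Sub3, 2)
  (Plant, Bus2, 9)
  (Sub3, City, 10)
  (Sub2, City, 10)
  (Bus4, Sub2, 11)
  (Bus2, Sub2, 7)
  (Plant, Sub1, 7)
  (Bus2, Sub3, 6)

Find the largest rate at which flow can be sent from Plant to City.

15

Augment Plant→Sub1→Sub3→City: bottleneck 2, flow now 2.
Augment Plant→Bus2→Sub2→City: bottleneck 7, flow now 9.
Augment Plant→Bus2→Sub3→City: bottleneck 2, flow now 11.
Augment Plant→Bus4→Sub2→City: bottleneck 3, flow now 14.
Augment Plant→Bus4→Bus2→Sub3→City: bottleneck 1, flow now 15.
No augmenting path remains; maximum flow = 15.
In the residual graph, reachable from Plant: {Plant, Sub1}.
Min-cut edges: Plant→Bus2 (9), Plant→Bus4 (4), Sub1→Sub3 (2); capacity 9 + 4 + 2 = 15.
This cut is saturated, so no flow can exceed 15.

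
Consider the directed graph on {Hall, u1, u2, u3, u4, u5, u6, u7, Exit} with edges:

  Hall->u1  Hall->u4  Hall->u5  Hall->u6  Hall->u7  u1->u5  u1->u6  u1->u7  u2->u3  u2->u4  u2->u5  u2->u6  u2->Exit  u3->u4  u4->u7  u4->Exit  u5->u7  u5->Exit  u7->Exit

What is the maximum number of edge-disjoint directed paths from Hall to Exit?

Assign every edge capacity 1; by Menger, the answer equals the max flow.
Path Hall→u4→Exit (+1); total 1.
Path Hall→u5→Exit (+1); total 2.
Path Hall→u7→Exit (+1); total 3.
No residual Hall→Exit path; max flow = 3.
Certifying cut of size 3: {Hall→u4, u5→Exit, u7→Exit}.

3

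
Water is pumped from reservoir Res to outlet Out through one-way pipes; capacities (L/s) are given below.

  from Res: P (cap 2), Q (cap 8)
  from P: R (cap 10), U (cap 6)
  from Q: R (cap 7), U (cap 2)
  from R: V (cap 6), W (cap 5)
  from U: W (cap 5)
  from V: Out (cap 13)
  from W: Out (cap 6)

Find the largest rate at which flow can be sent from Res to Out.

Augment Res→P→R→V→Out: bottleneck 2, flow now 2.
Augment Res→Q→R→V→Out: bottleneck 4, flow now 6.
Augment Res→Q→R→W→Out: bottleneck 3, flow now 9.
Augment Res→Q→U→W→Out: bottleneck 1, flow now 10.
No augmenting path remains; maximum flow = 10.
In the residual graph, reachable from Res: {Res}.
Min-cut edges: Res→P (2), Res→Q (8); capacity 2 + 8 = 10.
This cut is saturated, so no flow can exceed 10.

10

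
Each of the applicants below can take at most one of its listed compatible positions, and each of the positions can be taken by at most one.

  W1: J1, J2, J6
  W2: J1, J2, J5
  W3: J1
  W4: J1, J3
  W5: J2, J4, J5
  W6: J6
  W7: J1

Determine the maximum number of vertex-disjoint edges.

Unit-capacity flow: source→left, listed edges, right→sink; max matching = max flow.
Augmenting path W1→J1 (+1); matched 1.
Augmenting path W2→J2 (+1); matched 2.
Augmenting path W4→J3 (+1); matched 3.
Augmenting path W5→J4 (+1); matched 4.
Augmenting path W6→J6 (+1); matched 5.
Augmenting path W3→J1→W1→J2→W2→J5 (+1); matched 6.
No augmenting path remains; maximum matching = 6.
König certificate: {W1, W2, W4, W5, W6, J1} is a vertex cover of size 6 (every listed pair touches it), so no matching can be larger.

6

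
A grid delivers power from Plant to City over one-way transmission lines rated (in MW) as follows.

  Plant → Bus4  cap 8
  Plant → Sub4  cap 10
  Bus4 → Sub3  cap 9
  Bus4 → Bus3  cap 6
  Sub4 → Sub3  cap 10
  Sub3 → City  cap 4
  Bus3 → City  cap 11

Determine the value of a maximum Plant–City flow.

10

Augment Plant→Bus4→Sub3→City: bottleneck 4, flow now 4.
Augment Plant→Bus4→Bus3→City: bottleneck 4, flow now 8.
Augment Plant→Sub4→Sub3→Bus4→Bus3→City: bottleneck 2, flow now 10. (uses reverse residual edge)
No augmenting path remains; maximum flow = 10.
In the residual graph, reachable from Plant: {Plant, Bus4, Sub4, Sub3}.
Min-cut edges: Bus4→Bus3 (6), Sub3→City (4); capacity 6 + 4 = 10.
This cut is saturated, so no flow can exceed 10.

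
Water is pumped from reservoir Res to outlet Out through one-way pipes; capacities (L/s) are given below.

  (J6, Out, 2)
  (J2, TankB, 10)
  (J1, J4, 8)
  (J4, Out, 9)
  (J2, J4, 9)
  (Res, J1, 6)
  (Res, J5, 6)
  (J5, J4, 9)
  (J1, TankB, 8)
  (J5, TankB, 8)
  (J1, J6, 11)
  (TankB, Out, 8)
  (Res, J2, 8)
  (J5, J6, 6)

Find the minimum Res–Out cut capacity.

Augment Res→J2→J4→Out: bottleneck 8, flow now 8.
Augment Res→J5→J4→Out: bottleneck 1, flow now 9.
Augment Res→J5→TankB→Out: bottleneck 5, flow now 14.
Augment Res→J1→TankB→Out: bottleneck 3, flow now 17.
Augment Res→J1→J6→Out: bottleneck 2, flow now 19.
No augmenting path remains; maximum flow = 19.
By max-flow min-cut, the minimum cut capacity equals the max flow.
In the residual graph, reachable from Res: {Res, J2, J5, J1, J4, TankB, J6}.
Min-cut edges: J4→Out (9), TankB→Out (8), J6→Out (2); capacity 9 + 8 + 2 = 19.

19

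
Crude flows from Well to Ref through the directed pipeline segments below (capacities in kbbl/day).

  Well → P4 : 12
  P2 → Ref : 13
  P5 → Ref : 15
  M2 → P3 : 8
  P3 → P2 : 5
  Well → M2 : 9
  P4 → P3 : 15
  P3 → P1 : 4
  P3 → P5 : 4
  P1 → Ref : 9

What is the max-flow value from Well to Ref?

Augment Well→P4→P3→P2→Ref: bottleneck 5, flow now 5.
Augment Well→P4→P3→P5→Ref: bottleneck 4, flow now 9.
Augment Well→P4→P3→P1→Ref: bottleneck 3, flow now 12.
Augment Well→M2→P3→P1→Ref: bottleneck 1, flow now 13.
No augmenting path remains; maximum flow = 13.
In the residual graph, reachable from Well: {Well, P4, M2, P3}.
Min-cut edges: P3→P2 (5), P3→P5 (4), P3→P1 (4); capacity 5 + 4 + 4 = 13.
This cut is saturated, so no flow can exceed 13.

13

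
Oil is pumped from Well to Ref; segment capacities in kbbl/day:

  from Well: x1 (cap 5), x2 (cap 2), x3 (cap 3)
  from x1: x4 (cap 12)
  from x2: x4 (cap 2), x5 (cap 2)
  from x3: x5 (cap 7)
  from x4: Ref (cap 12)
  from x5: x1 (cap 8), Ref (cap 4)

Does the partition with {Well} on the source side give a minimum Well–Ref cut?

Yes — it is a minimum cut (capacity 10).

Given cut capacity: 5 + 2 + 3 = 10.
Augment Well→x1→x4→Ref: bottleneck 5, flow now 5.
Augment Well→x2→x4→Ref: bottleneck 2, flow now 7.
Augment Well→x3→x5→Ref: bottleneck 3, flow now 10.
No augmenting path remains; maximum flow = 10.
Cut capacity 10 equals the max flow, so it is a minimum cut.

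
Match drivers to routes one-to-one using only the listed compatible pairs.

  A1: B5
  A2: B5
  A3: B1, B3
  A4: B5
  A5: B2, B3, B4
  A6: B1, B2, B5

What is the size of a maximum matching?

4

Unit-capacity flow: source→left, listed edges, right→sink; max matching = max flow.
Augmenting path A1→B5 (+1); matched 1.
Augmenting path A3→B1 (+1); matched 2.
Augmenting path A5→B2 (+1); matched 3.
Augmenting path A6→B1→A3→B3 (+1); matched 4.
No augmenting path remains; maximum matching = 4.
König certificate: {A3, A5, A6, B5} is a vertex cover of size 4 (every listed pair touches it), so no matching can be larger.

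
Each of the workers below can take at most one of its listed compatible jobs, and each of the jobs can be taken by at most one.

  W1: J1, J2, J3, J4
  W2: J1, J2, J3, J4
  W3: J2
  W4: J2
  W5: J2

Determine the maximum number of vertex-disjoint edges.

3

Unit-capacity flow: source→left, listed edges, right→sink; max matching = max flow.
Augmenting path W1→J1 (+1); matched 1.
Augmenting path W2→J2 (+1); matched 2.
Augmenting path W3→J2→W2→J3 (+1); matched 3.
No augmenting path remains; maximum matching = 3.
König certificate: {W1, W2, J2} is a vertex cover of size 3 (every listed pair touches it), so no matching can be larger.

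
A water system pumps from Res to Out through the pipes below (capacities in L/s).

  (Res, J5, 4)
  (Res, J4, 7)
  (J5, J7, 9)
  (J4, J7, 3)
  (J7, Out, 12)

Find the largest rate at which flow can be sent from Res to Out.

Augment Res→J5→J7→Out: bottleneck 4, flow now 4.
Augment Res→J4→J7→Out: bottleneck 3, flow now 7.
No augmenting path remains; maximum flow = 7.
In the residual graph, reachable from Res: {Res, J4}.
Min-cut edges: Res→J5 (4), J4→J7 (3); capacity 4 + 3 = 7.
This cut is saturated, so no flow can exceed 7.

7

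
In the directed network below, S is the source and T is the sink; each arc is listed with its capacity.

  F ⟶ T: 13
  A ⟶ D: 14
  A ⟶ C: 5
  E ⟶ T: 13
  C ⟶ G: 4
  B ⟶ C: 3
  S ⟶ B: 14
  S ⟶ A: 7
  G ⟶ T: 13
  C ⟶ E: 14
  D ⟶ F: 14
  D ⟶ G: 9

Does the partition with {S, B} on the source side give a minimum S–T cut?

Given cut capacity: 7 + 3 = 10.
Augment S→A→C→E→T: bottleneck 5, flow now 5.
Augment S→A→D→F→T: bottleneck 2, flow now 7.
Augment S→B→C→E→T: bottleneck 3, flow now 10.
No augmenting path remains; maximum flow = 10.
Cut capacity 10 equals the max flow, so it is a minimum cut.

Yes — it is a minimum cut (capacity 10).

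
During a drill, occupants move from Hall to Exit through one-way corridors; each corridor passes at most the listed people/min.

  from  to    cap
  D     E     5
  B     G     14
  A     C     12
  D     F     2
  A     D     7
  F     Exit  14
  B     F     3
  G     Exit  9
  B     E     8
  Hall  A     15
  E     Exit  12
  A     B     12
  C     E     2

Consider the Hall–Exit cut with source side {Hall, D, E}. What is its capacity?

Edges leaving {Hall, D, E}: Hall→A (15), D→F (2), E→Exit (12).
Cut capacity = 15 + 2 + 12 = 29.

29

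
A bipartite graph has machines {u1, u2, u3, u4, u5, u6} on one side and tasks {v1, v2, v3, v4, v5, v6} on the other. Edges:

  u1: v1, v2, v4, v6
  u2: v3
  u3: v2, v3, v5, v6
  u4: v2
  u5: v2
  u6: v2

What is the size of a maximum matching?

Unit-capacity flow: source→left, listed edges, right→sink; max matching = max flow.
Augmenting path u1→v1 (+1); matched 1.
Augmenting path u2→v3 (+1); matched 2.
Augmenting path u3→v2 (+1); matched 3.
Augmenting path u4→v2→u3→v5 (+1); matched 4.
No augmenting path remains; maximum matching = 4.
König certificate: {u1, u2, u3, v2} is a vertex cover of size 4 (every listed pair touches it), so no matching can be larger.

4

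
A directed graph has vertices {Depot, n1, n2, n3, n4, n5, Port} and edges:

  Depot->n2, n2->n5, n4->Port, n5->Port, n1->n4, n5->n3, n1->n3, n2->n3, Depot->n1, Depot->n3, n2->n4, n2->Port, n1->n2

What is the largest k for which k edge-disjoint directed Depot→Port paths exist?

2

Assign every edge capacity 1; by Menger, the answer equals the max flow.
Path Depot→n2→Port (+1); total 1.
Path Depot→n1→n4→Port (+1); total 2.
No residual Depot→Port path; max flow = 2.
Certifying cut of size 2: {Depot→n1, Depot→n2}.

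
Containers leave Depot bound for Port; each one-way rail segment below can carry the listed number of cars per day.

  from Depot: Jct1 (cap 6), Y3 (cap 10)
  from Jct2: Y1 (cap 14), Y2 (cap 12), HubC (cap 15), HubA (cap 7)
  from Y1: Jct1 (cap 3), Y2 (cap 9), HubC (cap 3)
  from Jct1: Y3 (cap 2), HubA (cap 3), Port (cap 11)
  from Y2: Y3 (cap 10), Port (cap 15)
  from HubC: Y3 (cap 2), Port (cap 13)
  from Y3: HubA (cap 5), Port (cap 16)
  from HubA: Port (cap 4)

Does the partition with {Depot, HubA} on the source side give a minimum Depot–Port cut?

Given cut capacity: 6 + 10 + 4 = 20.
Augment Depot→Jct1→Port: bottleneck 6, flow now 6.
Augment Depot→Y3→Port: bottleneck 10, flow now 16.
No augmenting path remains; maximum flow = 16.
In the residual graph, reachable from Depot: {Depot}.
Min-cut edges: Depot→Jct1 (6), Depot→Y3 (10); capacity 6 + 10 = 16.
Cut capacity 20 exceeds the max flow 16, so it is not minimum.

No — its capacity is 20, but the minimum cut has capacity 16.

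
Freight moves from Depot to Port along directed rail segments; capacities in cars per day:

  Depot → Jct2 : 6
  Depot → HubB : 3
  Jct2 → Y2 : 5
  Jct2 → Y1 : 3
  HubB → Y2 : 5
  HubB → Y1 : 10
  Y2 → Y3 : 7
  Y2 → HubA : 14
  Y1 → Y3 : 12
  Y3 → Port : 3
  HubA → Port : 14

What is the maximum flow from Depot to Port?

9

Augment Depot→Jct2→Y2→Y3→Port: bottleneck 3, flow now 3.
Augment Depot→Jct2→Y2→HubA→Port: bottleneck 2, flow now 5.
Augment Depot→HubB→Y2→HubA→Port: bottleneck 3, flow now 8.
Augment Depot→Jct2→Y1→Y3→Y2→HubA→Port: bottleneck 1, flow now 9. (uses reverse residual edge)
No augmenting path remains; maximum flow = 9.
In the residual graph, reachable from Depot: {Depot}.
Min-cut edges: Depot→Jct2 (6), Depot→HubB (3); capacity 6 + 3 = 9.
This cut is saturated, so no flow can exceed 9.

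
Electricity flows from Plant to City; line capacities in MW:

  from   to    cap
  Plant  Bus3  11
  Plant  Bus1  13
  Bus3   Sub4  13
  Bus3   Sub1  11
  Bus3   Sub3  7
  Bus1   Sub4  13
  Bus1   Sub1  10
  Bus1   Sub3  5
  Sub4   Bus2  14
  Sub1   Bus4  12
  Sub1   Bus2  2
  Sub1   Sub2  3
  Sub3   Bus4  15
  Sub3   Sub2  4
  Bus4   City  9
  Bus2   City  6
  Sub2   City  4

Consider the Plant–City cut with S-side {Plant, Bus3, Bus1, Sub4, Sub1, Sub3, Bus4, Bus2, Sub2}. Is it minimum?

Given cut capacity: 9 + 6 + 4 = 19.
Augment Plant→Bus3→Sub4→Bus2→City: bottleneck 6, flow now 6.
Augment Plant→Bus3→Sub1→Bus4→City: bottleneck 5, flow now 11.
Augment Plant→Bus1→Sub1→Bus4→City: bottleneck 4, flow now 15.
Augment Plant→Bus1→Sub1→Sub2→City: bottleneck 3, flow now 18.
Augment Plant→Bus1→Sub3→Sub2→City: bottleneck 1, flow now 19.
No augmenting path remains; maximum flow = 19.
Cut capacity 19 equals the max flow, so it is a minimum cut.

Yes — it is a minimum cut (capacity 19).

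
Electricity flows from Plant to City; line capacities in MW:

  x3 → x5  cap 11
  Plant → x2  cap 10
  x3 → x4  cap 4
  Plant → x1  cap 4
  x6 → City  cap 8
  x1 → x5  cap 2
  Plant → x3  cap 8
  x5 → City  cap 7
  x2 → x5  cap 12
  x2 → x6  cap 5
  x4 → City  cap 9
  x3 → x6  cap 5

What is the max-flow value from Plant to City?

19

Augment Plant→x1→x5→City: bottleneck 2, flow now 2.
Augment Plant→x2→x5→City: bottleneck 5, flow now 7.
Augment Plant→x2→x6→City: bottleneck 5, flow now 12.
Augment Plant→x3→x4→City: bottleneck 4, flow now 16.
Augment Plant→x3→x6→City: bottleneck 3, flow now 19.
No augmenting path remains; maximum flow = 19.
In the residual graph, reachable from Plant: {Plant, x1, x2, x3, x5, x6}.
Min-cut edges: x3→x4 (4), x5→City (7), x6→City (8); capacity 4 + 7 + 8 = 19.
This cut is saturated, so no flow can exceed 19.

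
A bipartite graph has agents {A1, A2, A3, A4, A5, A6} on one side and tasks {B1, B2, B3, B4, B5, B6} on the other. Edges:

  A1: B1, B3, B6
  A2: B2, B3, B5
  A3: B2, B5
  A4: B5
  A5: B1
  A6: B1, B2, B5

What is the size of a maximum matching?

5

Unit-capacity flow: source→left, listed edges, right→sink; max matching = max flow.
Augmenting path A1→B1 (+1); matched 1.
Augmenting path A2→B2 (+1); matched 2.
Augmenting path A3→B5 (+1); matched 3.
Augmenting path A5→B1→A1→B3 (+1); matched 4.
Augmenting path A6→B2→A2→B3→A1→B6 (+1); matched 5.
No augmenting path remains; maximum matching = 5.
König certificate: {A1, A2, B1, B2, B5} is a vertex cover of size 5 (every listed pair touches it), so no matching can be larger.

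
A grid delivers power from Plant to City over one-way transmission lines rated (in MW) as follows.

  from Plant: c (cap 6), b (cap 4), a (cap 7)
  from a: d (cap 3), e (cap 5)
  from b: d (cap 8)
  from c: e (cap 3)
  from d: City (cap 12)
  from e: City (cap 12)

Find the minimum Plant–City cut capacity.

14

Augment Plant→a→d→City: bottleneck 3, flow now 3.
Augment Plant→a→e→City: bottleneck 4, flow now 7.
Augment Plant→b→d→City: bottleneck 4, flow now 11.
Augment Plant→c→e→City: bottleneck 3, flow now 14.
No augmenting path remains; maximum flow = 14.
By max-flow min-cut, the minimum cut capacity equals the max flow.
In the residual graph, reachable from Plant: {Plant, c}.
Min-cut edges: Plant→a (7), Plant→b (4), c→e (3); capacity 7 + 4 + 3 = 14.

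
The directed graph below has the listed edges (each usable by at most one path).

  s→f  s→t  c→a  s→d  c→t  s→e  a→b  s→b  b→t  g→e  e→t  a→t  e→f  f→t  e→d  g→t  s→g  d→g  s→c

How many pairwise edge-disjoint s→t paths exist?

6

Assign every edge capacity 1; by Menger, the answer equals the max flow.
Path s→t (+1); total 1.
Path s→b→t (+1); total 2.
Path s→c→t (+1); total 3.
Path s→e→t (+1); total 4.
Path s→f→t (+1); total 5.
Path s→g→t (+1); total 6.
No residual s→t path; max flow = 6.
Certifying cut of size 6: {e→t, f→t, g→t, s→b, s→c, s→t}.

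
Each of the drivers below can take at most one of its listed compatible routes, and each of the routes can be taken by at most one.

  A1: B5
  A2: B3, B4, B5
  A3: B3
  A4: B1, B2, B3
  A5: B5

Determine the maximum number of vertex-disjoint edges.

4

Unit-capacity flow: source→left, listed edges, right→sink; max matching = max flow.
Augmenting path A1→B5 (+1); matched 1.
Augmenting path A2→B3 (+1); matched 2.
Augmenting path A4→B1 (+1); matched 3.
Augmenting path A3→B3→A2→B4 (+1); matched 4.
No augmenting path remains; maximum matching = 4.
König certificate: {A2, A3, A4, B5} is a vertex cover of size 4 (every listed pair touches it), so no matching can be larger.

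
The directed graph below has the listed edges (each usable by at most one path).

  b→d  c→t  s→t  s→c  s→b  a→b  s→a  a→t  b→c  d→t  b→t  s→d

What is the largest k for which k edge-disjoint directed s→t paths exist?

Assign every edge capacity 1; by Menger, the answer equals the max flow.
Path s→t (+1); total 1.
Path s→a→t (+1); total 2.
Path s→b→t (+1); total 3.
Path s→c→t (+1); total 4.
Path s→d→t (+1); total 5.
No residual s→t path; max flow = 5.
Certifying cut of size 5: {s→a, s→b, s→c, s→d, s→t}.

5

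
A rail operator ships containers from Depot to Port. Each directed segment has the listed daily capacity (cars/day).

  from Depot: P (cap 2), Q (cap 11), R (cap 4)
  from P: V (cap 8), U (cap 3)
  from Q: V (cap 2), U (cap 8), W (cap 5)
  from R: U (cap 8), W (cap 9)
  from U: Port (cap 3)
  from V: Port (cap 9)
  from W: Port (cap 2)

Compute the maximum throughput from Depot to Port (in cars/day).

Augment Depot→P→U→Port: bottleneck 2, flow now 2.
Augment Depot→Q→U→Port: bottleneck 1, flow now 3.
Augment Depot→Q→V→Port: bottleneck 2, flow now 5.
Augment Depot→Q→W→Port: bottleneck 2, flow now 7.
Augment Depot→Q→U→P→V→Port: bottleneck 2, flow now 9. (uses reverse residual edge)
No augmenting path remains; maximum flow = 9.
In the residual graph, reachable from Depot: {Depot, Q, R, U, W}.
Min-cut edges: Depot→P (2), Q→V (2), U→Port (3), W→Port (2); capacity 2 + 2 + 3 + 2 = 9.
This cut is saturated, so no flow can exceed 9.

9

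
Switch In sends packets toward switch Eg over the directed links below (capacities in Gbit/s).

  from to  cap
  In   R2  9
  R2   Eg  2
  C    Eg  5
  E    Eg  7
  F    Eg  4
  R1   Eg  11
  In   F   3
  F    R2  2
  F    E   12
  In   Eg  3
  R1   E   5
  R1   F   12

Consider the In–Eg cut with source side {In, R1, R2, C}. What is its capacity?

Edges leaving {In, R1, R2, C}: In→F (3), In→Eg (3), R1→F (12), R1→E (5), R1→Eg (11), R2→Eg (2), C→Eg (5).
Cut capacity = 3 + 3 + 12 + 5 + 11 + 2 + 5 = 41.

41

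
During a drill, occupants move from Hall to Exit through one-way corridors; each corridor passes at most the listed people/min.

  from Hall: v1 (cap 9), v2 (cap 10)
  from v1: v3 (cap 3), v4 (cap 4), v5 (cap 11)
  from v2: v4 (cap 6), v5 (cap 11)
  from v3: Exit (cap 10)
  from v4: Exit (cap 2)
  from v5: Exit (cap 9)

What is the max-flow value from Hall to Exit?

Augment Hall→v1→v3→Exit: bottleneck 3, flow now 3.
Augment Hall→v1→v4→Exit: bottleneck 2, flow now 5.
Augment Hall→v1→v5→Exit: bottleneck 4, flow now 9.
Augment Hall→v2→v5→Exit: bottleneck 5, flow now 14.
No augmenting path remains; maximum flow = 14.
In the residual graph, reachable from Hall: {Hall, v1, v2, v4, v5}.
Min-cut edges: v1→v3 (3), v4→Exit (2), v5→Exit (9); capacity 3 + 2 + 9 = 14.
This cut is saturated, so no flow can exceed 14.

14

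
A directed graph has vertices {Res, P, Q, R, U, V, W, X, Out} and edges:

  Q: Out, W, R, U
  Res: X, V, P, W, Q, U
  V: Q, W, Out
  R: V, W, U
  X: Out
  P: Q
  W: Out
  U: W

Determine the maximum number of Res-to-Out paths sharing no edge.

4

Assign every edge capacity 1; by Menger, the answer equals the max flow.
Path Res→Q→Out (+1); total 1.
Path Res→V→Out (+1); total 2.
Path Res→W→Out (+1); total 3.
Path Res→X→Out (+1); total 4.
No residual Res→Out path; max flow = 4.
Certifying cut of size 4: {Q→Out, Res→X, V→Out, W→Out}.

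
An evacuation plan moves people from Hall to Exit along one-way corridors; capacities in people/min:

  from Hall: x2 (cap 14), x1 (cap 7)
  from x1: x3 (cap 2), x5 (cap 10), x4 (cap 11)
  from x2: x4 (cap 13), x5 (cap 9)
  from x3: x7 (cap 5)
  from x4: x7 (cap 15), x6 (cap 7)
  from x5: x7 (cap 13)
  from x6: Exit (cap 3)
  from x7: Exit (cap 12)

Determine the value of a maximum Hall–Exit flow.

Augment Hall→x1→x3→x7→Exit: bottleneck 2, flow now 2.
Augment Hall→x1→x4→x6→Exit: bottleneck 3, flow now 5.
Augment Hall→x1→x4→x7→Exit: bottleneck 2, flow now 7.
Augment Hall→x2→x4→x7→Exit: bottleneck 8, flow now 15.
No augmenting path remains; maximum flow = 15.
In the residual graph, reachable from Hall: {Hall, x1, x2, x3, x4, x5, x6, x7}.
Min-cut edges: x6→Exit (3), x7→Exit (12); capacity 3 + 12 = 15.
This cut is saturated, so no flow can exceed 15.

15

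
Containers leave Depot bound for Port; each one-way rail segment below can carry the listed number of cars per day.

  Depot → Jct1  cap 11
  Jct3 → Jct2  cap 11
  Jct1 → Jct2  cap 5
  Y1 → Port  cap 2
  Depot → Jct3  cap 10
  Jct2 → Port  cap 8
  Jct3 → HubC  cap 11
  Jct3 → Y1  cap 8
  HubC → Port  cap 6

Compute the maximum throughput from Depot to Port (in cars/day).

Augment Depot→Jct1→Jct2→Port: bottleneck 5, flow now 5.
Augment Depot→Jct3→Y1→Port: bottleneck 2, flow now 7.
Augment Depot→Jct3→Jct2→Port: bottleneck 3, flow now 10.
Augment Depot→Jct3→HubC→Port: bottleneck 5, flow now 15.
No augmenting path remains; maximum flow = 15.
In the residual graph, reachable from Depot: {Depot, Jct1}.
Min-cut edges: Depot→Jct3 (10), Jct1→Jct2 (5); capacity 10 + 5 = 15.
This cut is saturated, so no flow can exceed 15.

15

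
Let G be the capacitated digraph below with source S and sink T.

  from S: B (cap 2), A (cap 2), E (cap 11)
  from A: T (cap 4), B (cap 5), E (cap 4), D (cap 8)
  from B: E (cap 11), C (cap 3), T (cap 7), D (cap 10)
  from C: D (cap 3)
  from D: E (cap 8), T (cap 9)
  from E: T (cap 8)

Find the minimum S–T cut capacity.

12

Augment S→A→T: bottleneck 2, flow now 2.
Augment S→B→T: bottleneck 2, flow now 4.
Augment S→E→T: bottleneck 8, flow now 12.
No augmenting path remains; maximum flow = 12.
By max-flow min-cut, the minimum cut capacity equals the max flow.
In the residual graph, reachable from S: {S, E}.
Min-cut edges: S→A (2), S→B (2), E→T (8); capacity 2 + 2 + 8 = 12.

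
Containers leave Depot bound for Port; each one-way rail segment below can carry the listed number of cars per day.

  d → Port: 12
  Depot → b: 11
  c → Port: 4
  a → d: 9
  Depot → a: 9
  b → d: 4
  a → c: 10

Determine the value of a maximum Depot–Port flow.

Augment Depot→a→c→Port: bottleneck 4, flow now 4.
Augment Depot→a→d→Port: bottleneck 5, flow now 9.
Augment Depot→b→d→Port: bottleneck 4, flow now 13.
No augmenting path remains; maximum flow = 13.
In the residual graph, reachable from Depot: {Depot, b}.
Min-cut edges: Depot→a (9), b→d (4); capacity 9 + 4 = 13.
This cut is saturated, so no flow can exceed 13.

13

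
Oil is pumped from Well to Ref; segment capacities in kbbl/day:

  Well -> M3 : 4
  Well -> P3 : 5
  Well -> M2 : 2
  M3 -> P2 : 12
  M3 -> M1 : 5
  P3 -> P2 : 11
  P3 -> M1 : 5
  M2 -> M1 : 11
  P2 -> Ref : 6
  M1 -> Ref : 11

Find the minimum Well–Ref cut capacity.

11

Augment Well→M3→P2→Ref: bottleneck 4, flow now 4.
Augment Well→P3→P2→Ref: bottleneck 2, flow now 6.
Augment Well→P3→M1→Ref: bottleneck 3, flow now 9.
Augment Well→M2→M1→Ref: bottleneck 2, flow now 11.
No augmenting path remains; maximum flow = 11.
By max-flow min-cut, the minimum cut capacity equals the max flow.
In the residual graph, reachable from Well: {Well}.
Min-cut edges: Well→M3 (4), Well→P3 (5), Well→M2 (2); capacity 4 + 5 + 2 = 11.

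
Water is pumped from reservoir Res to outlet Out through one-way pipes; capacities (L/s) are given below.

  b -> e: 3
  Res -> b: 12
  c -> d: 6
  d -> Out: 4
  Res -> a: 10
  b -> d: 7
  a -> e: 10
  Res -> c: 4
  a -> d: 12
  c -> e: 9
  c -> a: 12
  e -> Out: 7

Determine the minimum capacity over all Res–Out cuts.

Augment Res→a→d→Out: bottleneck 4, flow now 4.
Augment Res→a→e→Out: bottleneck 6, flow now 10.
Augment Res→b→e→Out: bottleneck 1, flow now 11.
No augmenting path remains; maximum flow = 11.
By max-flow min-cut, the minimum cut capacity equals the max flow.
In the residual graph, reachable from Res: {Res, a, b, c, d, e}.
Min-cut edges: d→Out (4), e→Out (7); capacity 4 + 7 = 11.

11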